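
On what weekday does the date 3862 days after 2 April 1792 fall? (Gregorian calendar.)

Saturday

First find the weekday of Apr 2, 1792. Doomsday rule: the anchor day for the 1700s is Sunday. For year 92: 92÷12 = 7 r 8, and 8÷4 = 2, so 7+8+2 = 17.
Sunday + 17 ≡ Wednesday — that's 1792's doomsday.
In April the doomsday date is Apr 4.
Apr 2 is 2 days before Apr 4; 2 mod 7 = 2, so Wednesday − 2 = Monday.
3862 mod 7 = 5, so 3862 days after a Monday is Monday + 5 = Saturday.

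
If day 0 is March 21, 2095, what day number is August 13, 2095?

145

Mar 21, 2095 → Apr 21, 2095: 31 days (March has 31).
Apr 21, 2095 → May 21, 2095: 30 days (April has 30).
May 21, 2095 → Jun 21, 2095: 31 days (May has 31).
Jun 21, 2095 → Jul 21, 2095: 30 days (June has 30).
Jul 21, 2095 → Aug 13, 2095: 23 days.
Total: 145 days.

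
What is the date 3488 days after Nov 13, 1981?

+365 (one year) → Nov 13, 1982 (3123 left).
+365 (one year) → Nov 13, 1983 (2758 left).
+366 (one year; includes Feb 29, 1984) → Nov 13, 1984 (2392 left).
+365 (one year) → Nov 13, 1985 (2027 left).
+365 (one year) → Nov 13, 1986 (1662 left).
+365 (one year) → Nov 13, 1987 (1297 left).
+366 (one year; includes Feb 29, 1988) → Nov 13, 1988 (931 left).
+365 (one year) → Nov 13, 1989 (566 left).
+365 (one year) → Nov 13, 1990 (201 left).
Nov has 30 days: +18 → Dec 1, 1990 (183 left).
Dec has 31 days: +31 → Jan 1, 1991 (152 left).
Jan has 31 days: +31 → Feb 1, 1991 (121 left).
Feb has 28 days: +28 → Mar 1, 1991 (93 left).
Mar has 31 days: +31 → Apr 1, 1991 (62 left).
Apr has 30 days: +30 → May 1, 1991 (32 left).
May has 31 days: +31 → Jun 1, 1991 (1 left).
+1 → Jun 2, 1991.

June 2, 1991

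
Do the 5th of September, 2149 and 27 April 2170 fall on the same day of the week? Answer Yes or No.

From Sep 5, 2149 to Apr 27, 2170 is 7539 days.
7539 mod 7 = 0, so they are the same weekday.
(Sep 5, 2149 is a Friday; Apr 27, 2170 is a Friday.)

Yes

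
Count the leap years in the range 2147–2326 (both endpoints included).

Multiples of 4 in [2147,2326]: 45.
Of those, multiples of 100: 2 (not leap unless ÷400).
Multiples of 400: 0.
Leap years = 45 − 2 + 0 = 43.

43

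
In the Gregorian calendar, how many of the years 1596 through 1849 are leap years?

62

Multiples of 4 in [1596,1849]: 64.
Of those, multiples of 100: 3 (not leap unless ÷400).
Multiples of 400: 1.
Leap years = 64 − 3 + 1 = 62.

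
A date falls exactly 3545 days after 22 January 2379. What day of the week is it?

First find the weekday of Jan 22, 2379. Doomsday rule: the anchor day for the 2300s is Wednesday. For year 79: 79÷12 = 6 r 7, and 7÷4 = 1, so 6+7+1 = 14.
Wednesday + 14 ≡ Wednesday — that's 2379's doomsday.
In January the doomsday date is Jan 3 (2379 is not a leap year).
Jan 22 is 19 days after Jan 3; 19 mod 7 = 5, so Wednesday + 5 = Monday.
3545 mod 7 = 3, so 3545 days after a Monday is Monday + 3 = Thursday.

Thursday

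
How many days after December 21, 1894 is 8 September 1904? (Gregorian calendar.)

3548

Dec 21, 1894 → Dec 21, 1895: 365 days.
Dec 21, 1895 → Dec 21, 1896: 366 days (Feb 29, 1896 is in that span).
Dec 21, 1896 → Dec 21, 1897: 365 days.
Dec 21, 1897 → Dec 21, 1898: 365 days.
Dec 21, 1898 → Dec 21, 1899: 365 days.
Dec 21, 1899 → Dec 21, 1900: 365 days.
Dec 21, 1900 → Dec 21, 1901: 365 days.
Dec 21, 1901 → Dec 21, 1902: 365 days.
Dec 21, 1902 → Dec 21, 1903: 365 days.
Dec 21, 1903 → Jan 21, 1904: 31 days (December has 31).
Jan 21, 1904 → Feb 21, 1904: 31 days (January has 31).
Feb 21, 1904 → Mar 21, 1904: 29 days (February has 29).
Mar 21, 1904 → Apr 21, 1904: 31 days (March has 31).
Apr 21, 1904 → May 21, 1904: 30 days (April has 30).
May 21, 1904 → Jun 21, 1904: 31 days (May has 31).
Jun 21, 1904 → Jul 21, 1904: 30 days (June has 30).
Jul 21, 1904 → Aug 21, 1904: 31 days (July has 31).
Aug 21, 1904 → Sep 8, 1904: 18 days.
Total: 3548 days.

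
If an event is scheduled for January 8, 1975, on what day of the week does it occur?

Doomsday rule: the anchor day for the 1900s is Wednesday. For year 75: 75÷12 = 6 r 3, and 3÷4 = 0, so 6+3+0 = 9.
Wednesday + 9 ≡ Friday — that's 1975's doomsday.
In January the doomsday date is Jan 3 (1975 is not a leap year).
Jan 8 is 5 days after Jan 3; 5 mod 7 = 5, so Friday + 5 = Wednesday.

Wednesday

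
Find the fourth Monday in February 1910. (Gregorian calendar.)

February 28, 1910

February 1, 1910 is a Tuesday.
The first Monday is therefore February 7 (6 days later).
The fourth Monday is 7 + 3×7 = February 28.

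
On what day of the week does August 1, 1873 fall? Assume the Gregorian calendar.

Doomsday rule: the anchor day for the 1800s is Friday. For year 73: 73÷12 = 6 r 1, and 1÷4 = 0, so 6+1+0 = 7.
Friday + 7 ≡ Friday — that's 1873's doomsday.
In August the doomsday date is Aug 8.
Aug 1 is 7 days before Aug 8; 7 mod 7 = 0, so Friday − 0 = Friday.

Friday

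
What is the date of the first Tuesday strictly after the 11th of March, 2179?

March 16, 2179

Mar 11, 2179 is a Thursday.
From Thursday to the next Tuesday is 5 days.
Mar 11, 2179 + 5 = Mar 16, 2179.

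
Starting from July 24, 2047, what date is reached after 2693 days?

December 7, 2054

+366 (one year; includes Feb 29, 2048) → Jul 24, 2048 (2327 left).
+365 (one year) → Jul 24, 2049 (1962 left).
+365 (one year) → Jul 24, 2050 (1597 left).
+365 (one year) → Jul 24, 2051 (1232 left).
+366 (one year; includes Feb 29, 2052) → Jul 24, 2052 (866 left).
+365 (one year) → Jul 24, 2053 (501 left).
+365 (one year) → Jul 24, 2054 (136 left).
Jul has 31 days: +8 → Aug 1, 2054 (128 left).
Aug has 31 days: +31 → Sep 1, 2054 (97 left).
Sep has 30 days: +30 → Oct 1, 2054 (67 left).
Oct has 31 days: +31 → Nov 1, 2054 (36 left).
Nov has 30 days: +30 → Dec 1, 2054 (6 left).
+6 → Dec 7, 2054.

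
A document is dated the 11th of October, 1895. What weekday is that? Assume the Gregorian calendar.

Friday

Doomsday rule: the anchor day for the 1800s is Friday. For year 95: 95÷12 = 7 r 11, and 11÷4 = 2, so 7+11+2 = 20.
Friday + 20 ≡ Thursday — that's 1895's doomsday.
In October the doomsday date is Oct 10.
Oct 11 is 1 day after Oct 10; 1 mod 7 = 1, so Thursday + 1 = Friday.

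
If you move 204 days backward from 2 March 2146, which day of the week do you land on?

Tuesday

First find the weekday of Mar 2, 2146. Doomsday rule: the anchor day for the 2100s is Sunday. For year 46: 46÷12 = 3 r 10, and 10÷4 = 2, so 3+10+2 = 15.
Sunday + 15 ≡ Monday — that's 2146's doomsday.
In March the doomsday date is Mar 14.
Mar 2 is 12 days before Mar 14; 12 mod 7 = 5, so Monday − 5 = Wednesday.
204 mod 7 = 1, so 204 days before a Wednesday is Wednesday − 1 = Tuesday.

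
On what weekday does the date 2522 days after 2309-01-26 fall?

First find the weekday of Jan 26, 2309. Doomsday rule: the anchor day for the 2300s is Wednesday. For year 09: 9÷12 = 0 r 9, and 9÷4 = 2, so 0+9+2 = 11.
Wednesday + 11 ≡ Sunday — that's 2309's doomsday.
In January the doomsday date is Jan 3 (2309 is not a leap year).
Jan 26 is 23 days after Jan 3; 23 mod 7 = 2, so Sunday + 2 = Tuesday.
2522 mod 7 = 2, so 2522 days after a Tuesday is Tuesday + 2 = Thursday.

Thursday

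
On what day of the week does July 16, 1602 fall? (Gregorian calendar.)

Tuesday

Doomsday rule: the anchor day for the 1600s is Tuesday. For year 02: 2÷12 = 0 r 2, and 2÷4 = 0, so 0+2+0 = 2.
Tuesday + 2 ≡ Thursday — that's 1602's doomsday.
In July the doomsday date is Jul 11.
Jul 16 is 5 days after Jul 11; 5 mod 7 = 5, so Thursday + 5 = Tuesday.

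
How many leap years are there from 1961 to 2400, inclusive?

107

Multiples of 4 in [1961,2400]: 110.
Of those, multiples of 100: 5 (not leap unless ÷400).
Multiples of 400: 2.
Leap years = 110 − 5 + 2 = 107.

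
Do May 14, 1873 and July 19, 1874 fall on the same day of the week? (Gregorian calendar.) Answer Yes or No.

From May 14, 1873 to Jul 19, 1874 is 431 days.
431 mod 7 = 4, so they are different weekdays.
(May 14, 1873 is a Wednesday; Jul 19, 1874 is a Sunday.)

No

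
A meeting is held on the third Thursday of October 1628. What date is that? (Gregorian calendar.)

October 19, 1628

October 1, 1628 is a Sunday.
The first Thursday is therefore October 5 (4 days later).
The third Thursday is 5 + 2×7 = October 19.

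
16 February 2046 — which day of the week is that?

Doomsday rule: the anchor day for the 2000s is Tuesday. For year 46: 46÷12 = 3 r 10, and 10÷4 = 2, so 3+10+2 = 15.
Tuesday + 15 ≡ Wednesday — that's 2046's doomsday.
In February the doomsday date is Feb 28 (2046 is not a leap year).
Feb 16 is 12 days before Feb 28; 12 mod 7 = 5, so Wednesday − 5 = Friday.

Friday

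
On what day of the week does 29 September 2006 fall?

Doomsday rule: the anchor day for the 2000s is Tuesday. For year 06: 6÷12 = 0 r 6, and 6÷4 = 1, so 0+6+1 = 7.
Tuesday + 7 ≡ Tuesday — that's 2006's doomsday.
In September the doomsday date is Sep 5.
Sep 29 is 24 days after Sep 5; 24 mod 7 = 3, so Tuesday + 3 = Friday.

Friday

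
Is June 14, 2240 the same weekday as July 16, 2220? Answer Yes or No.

Yes

From Jul 16, 2220 to Jun 14, 2240 is 7273 days.
7273 mod 7 = 0, so they are the same weekday.
(Jul 16, 2220 is a Sunday; Jun 14, 2240 is a Sunday.)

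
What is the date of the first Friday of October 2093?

October 2, 2093

October 1, 2093 is a Thursday.
The first Friday is therefore October 2 (1 days later).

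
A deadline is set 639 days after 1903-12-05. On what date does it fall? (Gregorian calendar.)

September 4, 1905

+366 (one year; includes Feb 29, 1904) → Dec 5, 1904 (273 left).
Dec has 31 days: +27 → Jan 1, 1905 (246 left).
Jan has 31 days: +31 → Feb 1, 1905 (215 left).
Feb has 28 days: +28 → Mar 1, 1905 (187 left).
Mar has 31 days: +31 → Apr 1, 1905 (156 left).
Apr has 30 days: +30 → May 1, 1905 (126 left).
May has 31 days: +31 → Jun 1, 1905 (95 left).
Jun has 30 days: +30 → Jul 1, 1905 (65 left).
Jul has 31 days: +31 → Aug 1, 1905 (34 left).
Aug has 31 days: +31 → Sep 1, 1905 (3 left).
+3 → Sep 4, 1905.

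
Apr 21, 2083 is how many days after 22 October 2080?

Oct 22, 2080 → Oct 22, 2081: 365 days.
Oct 22, 2081 → Oct 22, 2082: 365 days.
Oct 22, 2082 → Nov 22, 2082: 31 days (October has 31).
Nov 22, 2082 → Dec 22, 2082: 30 days (November has 30).
Dec 22, 2082 → Jan 22, 2083: 31 days (December has 31).
Jan 22, 2083 → Feb 22, 2083: 31 days (January has 31).
Feb 22, 2083 → Mar 22, 2083: 28 days (February has 28).
Mar 22, 2083 → Apr 21, 2083: 30 days.
Total: 911 days.

911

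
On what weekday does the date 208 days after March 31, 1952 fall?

First find the weekday of Mar 31, 1952. Doomsday rule: the anchor day for the 1900s is Wednesday. For year 52: 52÷12 = 4 r 4, and 4÷4 = 1, so 4+4+1 = 9.
Wednesday + 9 ≡ Friday — that's 1952's doomsday.
In March the doomsday date is Mar 14.
Mar 31 is 17 days after Mar 14; 17 mod 7 = 3, so Friday + 3 = Monday.
208 mod 7 = 5, so 208 days after a Monday is Monday + 5 = Saturday.

Saturday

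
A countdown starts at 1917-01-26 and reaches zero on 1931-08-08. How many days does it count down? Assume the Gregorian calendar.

Jan 26, 1917 → Jan 26, 1918: 365 days.
Jan 26, 1918 → Jan 26, 1919: 365 days.
Jan 26, 1919 → Jan 26, 1920: 365 days.
Jan 26, 1920 → Jan 26, 1921: 366 days (Feb 29, 1920 is in that span).
Jan 26, 1921 → Jan 26, 1922: 365 days.
Jan 26, 1922 → Jan 26, 1923: 365 days.
Jan 26, 1923 → Jan 26, 1924: 365 days.
Jan 26, 1924 → Jan 26, 1925: 366 days (Feb 29, 1924 is in that span).
Jan 26, 1925 → Jan 26, 1926: 365 days.
Jan 26, 1926 → Jan 26, 1927: 365 days.
Jan 26, 1927 → Jan 26, 1928: 365 days.
Jan 26, 1928 → Jan 26, 1929: 366 days (Feb 29, 1928 is in that span).
Jan 26, 1929 → Jan 26, 1930: 365 days.
Jan 26, 1930 → Jan 26, 1931: 365 days.
Jan 26, 1931 → Feb 26, 1931: 31 days (January has 31).
Feb 26, 1931 → Mar 26, 1931: 28 days (February has 28).
Mar 26, 1931 → Apr 26, 1931: 31 days (March has 31).
Apr 26, 1931 → May 26, 1931: 30 days (April has 30).
May 26, 1931 → Jun 26, 1931: 31 days (May has 31).
Jun 26, 1931 → Jul 26, 1931: 30 days (June has 30).
Jul 26, 1931 → Aug 8, 1931: 13 days.
Total: 5307 days.

5307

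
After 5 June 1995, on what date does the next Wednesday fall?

Jun 5, 1995 is a Monday.
From Monday to the next Wednesday is 2 days.
Jun 5, 1995 + 2 = Jun 7, 1995.

June 7, 1995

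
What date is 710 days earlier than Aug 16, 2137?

−365 (one year) → Aug 16, 2136 (345 left).
−16 → Jul 31, 2136 (end of Jul, 31 days; 329 left).
−31 → Jun 30, 2136 (end of Jun, 30 days; 298 left).
−30 → May 31, 2136 (end of May, 31 days; 268 left).
−31 → Apr 30, 2136 (end of Apr, 30 days; 237 left).
−30 → Mar 31, 2136 (end of Mar, 31 days; 207 left).
−31 → Feb 29, 2136 (end of Feb, 29 days; 176 left).
−29 → Jan 31, 2136 (end of Jan, 31 days; 147 left).
−31 → Dec 31, 2135 (end of Dec, 31 days; 116 left).
−31 → Nov 30, 2135 (end of Nov, 30 days; 85 left).
−30 → Oct 31, 2135 (end of Oct, 31 days; 55 left).
−31 → Sep 30, 2135 (end of Sep, 30 days; 24 left).
−24 → Sep 6, 2135.

September 6, 2135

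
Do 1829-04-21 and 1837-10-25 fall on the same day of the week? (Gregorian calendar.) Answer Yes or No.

No

From Apr 21, 1829 to Oct 25, 1837 is 3109 days.
3109 mod 7 = 1, so they are different weekdays.
(Apr 21, 1829 is a Tuesday; Oct 25, 1837 is a Wednesday.)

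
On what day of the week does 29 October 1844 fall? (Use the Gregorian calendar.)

Doomsday rule: the anchor day for the 1800s is Friday. For year 44: 44÷12 = 3 r 8, and 8÷4 = 2, so 3+8+2 = 13.
Friday + 13 ≡ Thursday — that's 1844's doomsday.
In October the doomsday date is Oct 10.
Oct 29 is 19 days after Oct 10; 19 mod 7 = 5, so Thursday + 5 = Tuesday.

Tuesday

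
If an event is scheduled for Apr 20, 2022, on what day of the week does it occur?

Doomsday rule: the anchor day for the 2000s is Tuesday. For year 22: 22÷12 = 1 r 10, and 10÷4 = 2, so 1+10+2 = 13.
Tuesday + 13 ≡ Monday — that's 2022's doomsday.
In April the doomsday date is Apr 4.
Apr 20 is 16 days after Apr 4; 16 mod 7 = 2, so Monday + 2 = Wednesday.

Wednesday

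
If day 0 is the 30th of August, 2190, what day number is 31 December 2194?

1584

Aug 30, 2190 → Aug 30, 2191: 365 days.
Aug 30, 2191 → Aug 30, 2192: 366 days (Feb 29, 2192 is in that span).
Aug 30, 2192 → Aug 30, 2193: 365 days.
Aug 30, 2193 → Aug 30, 2194: 365 days.
Aug 30, 2194 → Sep 30, 2194: 31 days (August has 31).
Sep 30, 2194 → Oct 30, 2194: 30 days (September has 30).
Oct 30, 2194 → Nov 30, 2194: 31 days (October has 31).
Nov 30, 2194 → Dec 30, 2194: 30 days (November has 30).
Dec 30, 2194 → Dec 31, 2194: 1 days.
Total: 1584 days.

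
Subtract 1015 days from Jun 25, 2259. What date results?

September 13, 2256

−365 (one year) → Jun 25, 2258 (650 left).
−365 (one year) → Jun 25, 2257 (285 left).
−25 → May 31, 2257 (end of May, 31 days; 260 left).
−31 → Apr 30, 2257 (end of Apr, 30 days; 229 left).
−30 → Mar 31, 2257 (end of Mar, 31 days; 199 left).
−31 → Feb 28, 2257 (end of Feb, 28 days; 168 left).
−28 → Jan 31, 2257 (end of Jan, 31 days; 140 left).
−31 → Dec 31, 2256 (end of Dec, 31 days; 109 left).
−31 → Nov 30, 2256 (end of Nov, 30 days; 78 left).
−30 → Oct 31, 2256 (end of Oct, 31 days; 48 left).
−31 → Sep 30, 2256 (end of Sep, 30 days; 17 left).
−17 → Sep 13, 2256.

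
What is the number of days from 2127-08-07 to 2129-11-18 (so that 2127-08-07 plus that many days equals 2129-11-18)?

Aug 7, 2127 → Aug 7, 2128: 366 days (Feb 29, 2128 is in that span).
Aug 7, 2128 → Aug 7, 2129: 365 days.
Aug 7, 2129 → Sep 7, 2129: 31 days (August has 31).
Sep 7, 2129 → Oct 7, 2129: 30 days (September has 30).
Oct 7, 2129 → Nov 7, 2129: 31 days (October has 31).
Nov 7, 2129 → Nov 18, 2129: 11 days.
Total: 834 days.

834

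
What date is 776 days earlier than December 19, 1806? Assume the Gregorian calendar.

−365 (one year) → Dec 19, 1805 (411 left).
−365 (one year) → Dec 19, 1804 (46 left).
−19 → Nov 30, 1804 (end of Nov, 30 days; 27 left).
−27 → Nov 3, 1804.

November 3, 1804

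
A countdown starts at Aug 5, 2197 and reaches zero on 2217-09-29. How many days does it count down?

7359

Aug 5, 2197 → Aug 5, 2198: 365 days.
Aug 5, 2198 → Aug 5, 2199: 365 days.
Aug 5, 2199 → Aug 5, 2200: 365 days.
Aug 5, 2200 → Aug 5, 2201: 365 days.
Aug 5, 2201 → Aug 5, 2202: 365 days.
Aug 5, 2202 → Aug 5, 2203: 365 days.
Aug 5, 2203 → Aug 5, 2204: 366 days (Feb 29, 2204 is in that span).
Aug 5, 2204 → Aug 5, 2205: 365 days.
Aug 5, 2205 → Aug 5, 2206: 365 days.
Aug 5, 2206 → Aug 5, 2207: 365 days.
Aug 5, 2207 → Aug 5, 2208: 366 days (Feb 29, 2208 is in that span).
Aug 5, 2208 → Aug 5, 2209: 365 days.
Aug 5, 2209 → Aug 5, 2210: 365 days.
Aug 5, 2210 → Aug 5, 2211: 365 days.
Aug 5, 2211 → Aug 5, 2212: 366 days (Feb 29, 2212 is in that span).
Aug 5, 2212 → Aug 5, 2213: 365 days.
Aug 5, 2213 → Aug 5, 2214: 365 days.
Aug 5, 2214 → Aug 5, 2215: 365 days.
Aug 5, 2215 → Aug 5, 2216: 366 days (Feb 29, 2216 is in that span).
Aug 5, 2216 → Aug 5, 2217: 365 days.
Aug 5, 2217 → Sep 5, 2217: 31 days (August has 31).
Sep 5, 2217 → Sep 29, 2217: 24 days.
Total: 7359 days.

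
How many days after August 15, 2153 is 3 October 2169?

5893

Aug 15, 2153 → Aug 15, 2154: 365 days.
Aug 15, 2154 → Aug 15, 2155: 365 days.
Aug 15, 2155 → Aug 15, 2156: 366 days (Feb 29, 2156 is in that span).
Aug 15, 2156 → Aug 15, 2157: 365 days.
Aug 15, 2157 → Aug 15, 2158: 365 days.
Aug 15, 2158 → Aug 15, 2159: 365 days.
Aug 15, 2159 → Aug 15, 2160: 366 days (Feb 29, 2160 is in that span).
Aug 15, 2160 → Aug 15, 2161: 365 days.
Aug 15, 2161 → Aug 15, 2162: 365 days.
Aug 15, 2162 → Aug 15, 2163: 365 days.
Aug 15, 2163 → Aug 15, 2164: 366 days (Feb 29, 2164 is in that span).
Aug 15, 2164 → Aug 15, 2165: 365 days.
Aug 15, 2165 → Aug 15, 2166: 365 days.
Aug 15, 2166 → Aug 15, 2167: 365 days.
Aug 15, 2167 → Aug 15, 2168: 366 days (Feb 29, 2168 is in that span).
Aug 15, 2168 → Aug 15, 2169: 365 days.
Aug 15, 2169 → Sep 15, 2169: 31 days (August has 31).
Sep 15, 2169 → Oct 3, 2169: 18 days.
Total: 5893 days.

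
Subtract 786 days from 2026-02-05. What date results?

December 12, 2023

−365 (one year) → Feb 5, 2025 (421 left).
−366 (one year; includes Feb 29, 2024) → Feb 5, 2024 (55 left).
−5 → Jan 31, 2024 (end of Jan, 31 days; 50 left).
−31 → Dec 31, 2023 (end of Dec, 31 days; 19 left).
−19 → Dec 12, 2023.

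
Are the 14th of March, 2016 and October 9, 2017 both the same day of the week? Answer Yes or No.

Yes

From Mar 14, 2016 to Oct 9, 2017 is 574 days.
574 mod 7 = 0, so they are the same weekday.
(Mar 14, 2016 is a Monday; Oct 9, 2017 is a Monday.)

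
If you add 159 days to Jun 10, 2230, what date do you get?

November 16, 2230

Jun has 30 days: +21 → Jul 1, 2230 (138 left).
Jul has 31 days: +31 → Aug 1, 2230 (107 left).
Aug has 31 days: +31 → Sep 1, 2230 (76 left).
Sep has 30 days: +30 → Oct 1, 2230 (46 left).
Oct has 31 days: +31 → Nov 1, 2230 (15 left).
+15 → Nov 16, 2230.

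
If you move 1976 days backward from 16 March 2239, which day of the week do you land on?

Thursday

First find the weekday of Mar 16, 2239. Doomsday rule: the anchor day for the 2200s is Friday. For year 39: 39÷12 = 3 r 3, and 3÷4 = 0, so 3+3+0 = 6.
Friday + 6 ≡ Thursday — that's 2239's doomsday.
In March the doomsday date is Mar 14.
Mar 16 is 2 days after Mar 14; 2 mod 7 = 2, so Thursday + 2 = Saturday.
1976 mod 7 = 2, so 1976 days before a Saturday is Saturday − 2 = Thursday.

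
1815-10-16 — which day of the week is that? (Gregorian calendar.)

Doomsday rule: the anchor day for the 1800s is Friday. For year 15: 15÷12 = 1 r 3, and 3÷4 = 0, so 1+3+0 = 4.
Friday + 4 ≡ Tuesday — that's 1815's doomsday.
In October the doomsday date is Oct 10.
Oct 16 is 6 days after Oct 10; 6 mod 7 = 6, so Tuesday + 6 = Monday.

Monday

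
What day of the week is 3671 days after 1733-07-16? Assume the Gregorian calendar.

Sunday

First find the weekday of Jul 16, 1733. Doomsday rule: the anchor day for the 1700s is Sunday. For year 33: 33÷12 = 2 r 9, and 9÷4 = 2, so 2+9+2 = 13.
Sunday + 13 ≡ Saturday — that's 1733's doomsday.
In July the doomsday date is Jul 11.
Jul 16 is 5 days after Jul 11; 5 mod 7 = 5, so Saturday + 5 = Thursday.
3671 mod 7 = 3, so 3671 days after a Thursday is Thursday + 3 = Sunday.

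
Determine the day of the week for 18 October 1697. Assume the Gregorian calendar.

Doomsday rule: the anchor day for the 1600s is Tuesday. For year 97: 97÷12 = 8 r 1, and 1÷4 = 0, so 8+1+0 = 9.
Tuesday + 9 ≡ Thursday — that's 1697's doomsday.
In October the doomsday date is Oct 10.
Oct 18 is 8 days after Oct 10; 8 mod 7 = 1, so Thursday + 1 = Friday.

Friday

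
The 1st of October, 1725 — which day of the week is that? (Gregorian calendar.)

Monday

Doomsday rule: the anchor day for the 1700s is Sunday. For year 25: 25÷12 = 2 r 1, and 1÷4 = 0, so 2+1+0 = 3.
Sunday + 3 ≡ Wednesday — that's 1725's doomsday.
In October the doomsday date is Oct 10.
Oct 1 is 9 days before Oct 10; 9 mod 7 = 2, so Wednesday − 2 = Monday.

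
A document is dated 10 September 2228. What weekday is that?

Wednesday

Doomsday rule: the anchor day for the 2200s is Friday. For year 28: 28÷12 = 2 r 4, and 4÷4 = 1, so 2+4+1 = 7.
Friday + 7 ≡ Friday — that's 2228's doomsday.
In September the doomsday date is Sep 5.
Sep 10 is 5 days after Sep 5; 5 mod 7 = 5, so Friday + 5 = Wednesday.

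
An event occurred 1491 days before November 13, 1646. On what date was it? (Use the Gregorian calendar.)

October 14, 1642

−365 (one year) → Nov 13, 1645 (1126 left).
−365 (one year) → Nov 13, 1644 (761 left).
−366 (one year; includes Feb 29, 1644) → Nov 13, 1643 (395 left).
−13 → Oct 31, 1643 (end of Oct, 31 days; 382 left).
−31 → Sep 30, 1643 (end of Sep, 30 days; 351 left).
−30 → Aug 31, 1643 (end of Aug, 31 days; 321 left).
−31 → Jul 31, 1643 (end of Jul, 31 days; 290 left).
−31 → Jun 30, 1643 (end of Jun, 30 days; 259 left).
−30 → May 31, 1643 (end of May, 31 days; 229 left).
−31 → Apr 30, 1643 (end of Apr, 30 days; 198 left).
−30 → Mar 31, 1643 (end of Mar, 31 days; 168 left).
−31 → Feb 28, 1643 (end of Feb, 28 days; 137 left).
−28 → Jan 31, 1643 (end of Jan, 31 days; 109 left).
−31 → Dec 31, 1642 (end of Dec, 31 days; 78 left).
−31 → Nov 30, 1642 (end of Nov, 30 days; 47 left).
−30 → Oct 31, 1642 (end of Oct, 31 days; 17 left).
−17 → Oct 14, 1642.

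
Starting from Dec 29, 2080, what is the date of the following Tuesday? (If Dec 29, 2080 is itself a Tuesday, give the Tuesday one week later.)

Dec 29, 2080 is a Sunday.
From Sunday to the next Tuesday is 2 days.
Dec 29, 2080 + 2 = Dec 31, 2080.

December 31, 2080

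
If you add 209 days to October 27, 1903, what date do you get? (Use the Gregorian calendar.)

May 23, 1904

Oct has 31 days: +5 → Nov 1, 1903 (204 left).
Nov has 30 days: +30 → Dec 1, 1903 (174 left).
Dec has 31 days: +31 → Jan 1, 1904 (143 left).
Jan has 31 days: +31 → Feb 1, 1904 (112 left).
Feb has 29 days: +29 → Mar 1, 1904 (83 left).
Mar has 31 days: +31 → Apr 1, 1904 (52 left).
Apr has 30 days: +30 → May 1, 1904 (22 left).
+22 → May 23, 1904.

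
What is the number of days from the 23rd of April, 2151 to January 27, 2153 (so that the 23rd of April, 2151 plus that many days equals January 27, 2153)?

Apr 23, 2151 → Apr 23, 2152: 366 days (Feb 29, 2152 is in that span).
Apr 23, 2152 → May 23, 2152: 30 days (April has 30).
May 23, 2152 → Jun 23, 2152: 31 days (May has 31).
Jun 23, 2152 → Jul 23, 2152: 30 days (June has 30).
Jul 23, 2152 → Aug 23, 2152: 31 days (July has 31).
Aug 23, 2152 → Sep 23, 2152: 31 days (August has 31).
Sep 23, 2152 → Oct 23, 2152: 30 days (September has 30).
Oct 23, 2152 → Nov 23, 2152: 31 days (October has 31).
Nov 23, 2152 → Dec 23, 2152: 30 days (November has 30).
Dec 23, 2152 → Jan 23, 2153: 31 days (December has 31).
Jan 23, 2153 → Jan 27, 2153: 4 days.
Total: 645 days.

645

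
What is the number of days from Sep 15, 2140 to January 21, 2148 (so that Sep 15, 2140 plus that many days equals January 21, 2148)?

Sep 15, 2140 → Sep 15, 2141: 365 days.
Sep 15, 2141 → Sep 15, 2142: 365 days.
Sep 15, 2142 → Sep 15, 2143: 365 days.
Sep 15, 2143 → Sep 15, 2144: 366 days (Feb 29, 2144 is in that span).
Sep 15, 2144 → Sep 15, 2145: 365 days.
Sep 15, 2145 → Sep 15, 2146: 365 days.
Sep 15, 2146 → Sep 15, 2147: 365 days.
Sep 15, 2147 → Oct 15, 2147: 30 days (September has 30).
Oct 15, 2147 → Nov 15, 2147: 31 days (October has 31).
Nov 15, 2147 → Dec 15, 2147: 30 days (November has 30).
Dec 15, 2147 → Jan 15, 2148: 31 days (December has 31).
Jan 15, 2148 → Jan 21, 2148: 6 days.
Total: 2684 days.

2684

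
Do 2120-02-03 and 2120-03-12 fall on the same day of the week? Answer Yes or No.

From Feb 3, 2120 to Mar 12, 2120 is 38 days.
38 mod 7 = 3, so they are different weekdays.
(Feb 3, 2120 is a Saturday; Mar 12, 2120 is a Tuesday.)

No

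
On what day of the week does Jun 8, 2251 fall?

Doomsday rule: the anchor day for the 2200s is Friday. For year 51: 51÷12 = 4 r 3, and 3÷4 = 0, so 4+3+0 = 7.
Friday + 7 ≡ Friday — that's 2251's doomsday.
In June the doomsday date is Jun 6.
Jun 8 is 2 days after Jun 6; 2 mod 7 = 2, so Friday + 2 = Sunday.

Sunday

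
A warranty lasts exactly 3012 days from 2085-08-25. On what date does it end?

November 23, 2093

+365 (one year) → Aug 25, 2086 (2647 left).
+365 (one year) → Aug 25, 2087 (2282 left).
+366 (one year; includes Feb 29, 2088) → Aug 25, 2088 (1916 left).
+365 (one year) → Aug 25, 2089 (1551 left).
+365 (one year) → Aug 25, 2090 (1186 left).
+365 (one year) → Aug 25, 2091 (821 left).
+366 (one year; includes Feb 29, 2092) → Aug 25, 2092 (455 left).
+365 (one year) → Aug 25, 2093 (90 left).
Aug has 31 days: +7 → Sep 1, 2093 (83 left).
Sep has 30 days: +30 → Oct 1, 2093 (53 left).
Oct has 31 days: +31 → Nov 1, 2093 (22 left).
+22 → Nov 23, 2093.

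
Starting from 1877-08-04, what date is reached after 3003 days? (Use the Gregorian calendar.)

October 24, 1885

+365 (one year) → Aug 4, 1878 (2638 left).
+365 (one year) → Aug 4, 1879 (2273 left).
+366 (one year; includes Feb 29, 1880) → Aug 4, 1880 (1907 left).
+365 (one year) → Aug 4, 1881 (1542 left).
+365 (one year) → Aug 4, 1882 (1177 left).
+365 (one year) → Aug 4, 1883 (812 left).
+366 (one year; includes Feb 29, 1884) → Aug 4, 1884 (446 left).
+365 (one year) → Aug 4, 1885 (81 left).
Aug has 31 days: +28 → Sep 1, 1885 (53 left).
Sep has 30 days: +30 → Oct 1, 1885 (23 left).
+23 → Oct 24, 1885.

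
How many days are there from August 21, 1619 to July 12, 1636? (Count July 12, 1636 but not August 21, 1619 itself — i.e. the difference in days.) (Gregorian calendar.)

Aug 21, 1619 → Aug 21, 1620: 366 days (Feb 29, 1620 is in that span).
Aug 21, 1620 → Aug 21, 1621: 365 days.
Aug 21, 1621 → Aug 21, 1622: 365 days.
Aug 21, 1622 → Aug 21, 1623: 365 days.
Aug 21, 1623 → Aug 21, 1624: 366 days (Feb 29, 1624 is in that span).
Aug 21, 1624 → Aug 21, 1625: 365 days.
Aug 21, 1625 → Aug 21, 1626: 365 days.
Aug 21, 1626 → Aug 21, 1627: 365 days.
Aug 21, 1627 → Aug 21, 1628: 366 days (Feb 29, 1628 is in that span).
Aug 21, 1628 → Aug 21, 1629: 365 days.
Aug 21, 1629 → Aug 21, 1630: 365 days.
Aug 21, 1630 → Aug 21, 1631: 365 days.
Aug 21, 1631 → Aug 21, 1632: 366 days (Feb 29, 1632 is in that span).
Aug 21, 1632 → Aug 21, 1633: 365 days.
Aug 21, 1633 → Aug 21, 1634: 365 days.
Aug 21, 1634 → Aug 21, 1635: 365 days.
Aug 21, 1635 → Sep 21, 1635: 31 days (August has 31).
Sep 21, 1635 → Oct 21, 1635: 30 days (September has 30).
Oct 21, 1635 → Nov 21, 1635: 31 days (October has 31).
Nov 21, 1635 → Dec 21, 1635: 30 days (November has 30).
Dec 21, 1635 → Jan 21, 1636: 31 days (December has 31).
Jan 21, 1636 → Feb 21, 1636: 31 days (January has 31).
Feb 21, 1636 → Mar 21, 1636: 29 days (February has 29).
Mar 21, 1636 → Apr 21, 1636: 31 days (March has 31).
Apr 21, 1636 → May 21, 1636: 30 days (April has 30).
May 21, 1636 → Jun 21, 1636: 31 days (May has 31).
Jun 21, 1636 → Jul 12, 1636: 21 days.
Total: 6170 days.

6170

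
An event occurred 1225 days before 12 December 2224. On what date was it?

−366 (one year; includes Feb 29, 2224) → Dec 12, 2223 (859 left).
−365 (one year) → Dec 12, 2222 (494 left).
−365 (one year) → Dec 12, 2221 (129 left).
−12 → Nov 30, 2221 (end of Nov, 30 days; 117 left).
−30 → Oct 31, 2221 (end of Oct, 31 days; 87 left).
−31 → Sep 30, 2221 (end of Sep, 30 days; 56 left).
−30 → Aug 31, 2221 (end of Aug, 31 days; 26 left).
−26 → Aug 5, 2221.

August 5, 2221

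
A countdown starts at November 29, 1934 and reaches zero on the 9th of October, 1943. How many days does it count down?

Nov 29, 1934 → Nov 29, 1935: 365 days.
Nov 29, 1935 → Nov 29, 1936: 366 days (Feb 29, 1936 is in that span).
Nov 29, 1936 → Nov 29, 1937: 365 days.
Nov 29, 1937 → Nov 29, 1938: 365 days.
Nov 29, 1938 → Nov 29, 1939: 365 days.
Nov 29, 1939 → Nov 29, 1940: 366 days (Feb 29, 1940 is in that span).
Nov 29, 1940 → Nov 29, 1941: 365 days.
Nov 29, 1941 → Nov 29, 1942: 365 days.
Nov 29, 1942 → Dec 29, 1942: 30 days (November has 30).
Dec 29, 1942 → Jan 29, 1943: 31 days (December has 31).
Jan 29, 1943 → Feb 28, 1943: 30 days (January has 31).
Feb 28, 1943 → Mar 28, 1943: 28 days (February has 28).
Mar 28, 1943 → Apr 28, 1943: 31 days (March has 31).
Apr 28, 1943 → May 28, 1943: 30 days (April has 30).
May 28, 1943 → Jun 28, 1943: 31 days (May has 31).
Jun 28, 1943 → Jul 28, 1943: 30 days (June has 30).
Jul 28, 1943 → Aug 28, 1943: 31 days (July has 31).
Aug 28, 1943 → Sep 28, 1943: 31 days (August has 31).
Sep 28, 1943 → Oct 9, 1943: 11 days.
Total: 3236 days.

3236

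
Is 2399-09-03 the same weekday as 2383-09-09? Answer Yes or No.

Yes

From Sep 9, 2383 to Sep 3, 2399 is 5838 days.
5838 mod 7 = 0, so they are the same weekday.
(Sep 9, 2383 is a Friday; Sep 3, 2399 is a Friday.)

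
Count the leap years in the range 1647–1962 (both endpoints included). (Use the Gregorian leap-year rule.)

Multiples of 4 in [1647,1962]: 79.
Of those, multiples of 100: 3 (not leap unless ÷400).
Multiples of 400: 0.
Leap years = 79 − 3 + 0 = 76.

76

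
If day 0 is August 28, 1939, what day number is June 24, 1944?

1762

Aug 28, 1939 → Aug 28, 1940: 366 days (Feb 29, 1940 is in that span).
Aug 28, 1940 → Aug 28, 1941: 365 days.
Aug 28, 1941 → Aug 28, 1942: 365 days.
Aug 28, 1942 → Aug 28, 1943: 365 days.
Aug 28, 1943 → Sep 28, 1943: 31 days (August has 31).
Sep 28, 1943 → Oct 28, 1943: 30 days (September has 30).
Oct 28, 1943 → Nov 28, 1943: 31 days (October has 31).
Nov 28, 1943 → Dec 28, 1943: 30 days (November has 30).
Dec 28, 1943 → Jan 28, 1944: 31 days (December has 31).
Jan 28, 1944 → Feb 28, 1944: 31 days (January has 31).
Feb 28, 1944 → Mar 28, 1944: 29 days (February has 29).
Mar 28, 1944 → Apr 28, 1944: 31 days (March has 31).
Apr 28, 1944 → May 28, 1944: 30 days (April has 30).
May 28, 1944 → Jun 24, 1944: 27 days.
Total: 1762 days.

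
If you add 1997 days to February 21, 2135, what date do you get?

+365 (one year) → Feb 21, 2136 (1632 left).
+366 (one year; includes Feb 29, 2136) → Feb 21, 2137 (1266 left).
+365 (one year) → Feb 21, 2138 (901 left).
+365 (one year) → Feb 21, 2139 (536 left).
+365 (one year) → Feb 21, 2140 (171 left).
Feb has 29 days: +9 → Mar 1, 2140 (162 left).
Mar has 31 days: +31 → Apr 1, 2140 (131 left).
Apr has 30 days: +30 → May 1, 2140 (101 left).
May has 31 days: +31 → Jun 1, 2140 (70 left).
Jun has 30 days: +30 → Jul 1, 2140 (40 left).
Jul has 31 days: +31 → Aug 1, 2140 (9 left).
+9 → Aug 10, 2140.

August 10, 2140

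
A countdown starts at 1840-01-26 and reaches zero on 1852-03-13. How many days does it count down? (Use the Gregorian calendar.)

4430

Jan 26, 1840 → Jan 26, 1841: 366 days (Feb 29, 1840 is in that span).
Jan 26, 1841 → Jan 26, 1842: 365 days.
Jan 26, 1842 → Jan 26, 1843: 365 days.
Jan 26, 1843 → Jan 26, 1844: 365 days.
Jan 26, 1844 → Jan 26, 1845: 366 days (Feb 29, 1844 is in that span).
Jan 26, 1845 → Jan 26, 1846: 365 days.
Jan 26, 1846 → Jan 26, 1847: 365 days.
Jan 26, 1847 → Jan 26, 1848: 365 days.
Jan 26, 1848 → Jan 26, 1849: 366 days (Feb 29, 1848 is in that span).
Jan 26, 1849 → Jan 26, 1850: 365 days.
Jan 26, 1850 → Jan 26, 1851: 365 days.
Jan 26, 1851 → Jan 26, 1852: 365 days.
Jan 26, 1852 → Feb 26, 1852: 31 days (January has 31).
Feb 26, 1852 → Mar 13, 1852: 16 days.
Total: 4430 days.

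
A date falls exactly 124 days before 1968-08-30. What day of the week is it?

First find the weekday of Aug 30, 1968. Doomsday rule: the anchor day for the 1900s is Wednesday. For year 68: 68÷12 = 5 r 8, and 8÷4 = 2, so 5+8+2 = 15.
Wednesday + 15 ≡ Thursday — that's 1968's doomsday.
In August the doomsday date is Aug 8.
Aug 30 is 22 days after Aug 8; 22 mod 7 = 1, so Thursday + 1 = Friday.
124 mod 7 = 5, so 124 days before a Friday is Friday − 5 = Sunday.

Sunday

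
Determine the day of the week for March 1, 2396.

Friday

Doomsday rule: the anchor day for the 2300s is Wednesday. For year 96: 96÷12 = 8 r 0, and 0÷4 = 0, so 8+0+0 = 8.
Wednesday + 8 ≡ Thursday — that's 2396's doomsday.
In March the doomsday date is Mar 14.
Mar 1 is 13 days before Mar 14; 13 mod 7 = 6, so Thursday − 6 = Friday.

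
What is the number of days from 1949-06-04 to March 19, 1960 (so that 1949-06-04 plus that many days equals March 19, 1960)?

3941

Jun 4, 1949 → Jun 4, 1950: 365 days.
Jun 4, 1950 → Jun 4, 1951: 365 days.
Jun 4, 1951 → Jun 4, 1952: 366 days (Feb 29, 1952 is in that span).
Jun 4, 1952 → Jun 4, 1953: 365 days.
Jun 4, 1953 → Jun 4, 1954: 365 days.
Jun 4, 1954 → Jun 4, 1955: 365 days.
Jun 4, 1955 → Jun 4, 1956: 366 days (Feb 29, 1956 is in that span).
Jun 4, 1956 → Jun 4, 1957: 365 days.
Jun 4, 1957 → Jun 4, 1958: 365 days.
Jun 4, 1958 → Jun 4, 1959: 365 days.
Jun 4, 1959 → Jul 4, 1959: 30 days (June has 30).
Jul 4, 1959 → Aug 4, 1959: 31 days (July has 31).
Aug 4, 1959 → Sep 4, 1959: 31 days (August has 31).
Sep 4, 1959 → Oct 4, 1959: 30 days (September has 30).
Oct 4, 1959 → Nov 4, 1959: 31 days (October has 31).
Nov 4, 1959 → Dec 4, 1959: 30 days (November has 30).
Dec 4, 1959 → Jan 4, 1960: 31 days (December has 31).
Jan 4, 1960 → Feb 4, 1960: 31 days (January has 31).
Feb 4, 1960 → Mar 4, 1960: 29 days (February has 29).
Mar 4, 1960 → Mar 19, 1960: 15 days.
Total: 3941 days.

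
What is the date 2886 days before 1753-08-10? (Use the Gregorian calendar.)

−365 (one year) → Aug 10, 1752 (2521 left).
−366 (one year; includes Feb 29, 1752) → Aug 10, 1751 (2155 left).
−365 (one year) → Aug 10, 1750 (1790 left).
−365 (one year) → Aug 10, 1749 (1425 left).
−365 (one year) → Aug 10, 1748 (1060 left).
−366 (one year; includes Feb 29, 1748) → Aug 10, 1747 (694 left).
−365 (one year) → Aug 10, 1746 (329 left).
−10 → Jul 31, 1746 (end of Jul, 31 days; 319 left).
−31 → Jun 30, 1746 (end of Jun, 30 days; 288 left).
−30 → May 31, 1746 (end of May, 31 days; 258 left).
−31 → Apr 30, 1746 (end of Apr, 30 days; 227 left).
−30 → Mar 31, 1746 (end of Mar, 31 days; 197 left).
−31 → Feb 28, 1746 (end of Feb, 28 days; 166 left).
−28 → Jan 31, 1746 (end of Jan, 31 days; 138 left).
−31 → Dec 31, 1745 (end of Dec, 31 days; 107 left).
−31 → Nov 30, 1745 (end of Nov, 30 days; 76 left).
−30 → Oct 31, 1745 (end of Oct, 31 days; 46 left).
−31 → Sep 30, 1745 (end of Sep, 30 days; 15 left).
−15 → Sep 15, 1745.

September 15, 1745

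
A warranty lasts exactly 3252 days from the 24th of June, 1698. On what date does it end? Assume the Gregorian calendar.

+365 (one year) → Jun 24, 1699 (2887 left).
+365 (one year) → Jun 24, 1700 (2522 left).
+365 (one year) → Jun 24, 1701 (2157 left).
+365 (one year) → Jun 24, 1702 (1792 left).
+365 (one year) → Jun 24, 1703 (1427 left).
+366 (one year; includes Feb 29, 1704) → Jun 24, 1704 (1061 left).
+365 (one year) → Jun 24, 1705 (696 left).
+365 (one year) → Jun 24, 1706 (331 left).
Jun has 30 days: +7 → Jul 1, 1706 (324 left).
Jul has 31 days: +31 → Aug 1, 1706 (293 left).
Aug has 31 days: +31 → Sep 1, 1706 (262 left).
Sep has 30 days: +30 → Oct 1, 1706 (232 left).
Oct has 31 days: +31 → Nov 1, 1706 (201 left).
Nov has 30 days: +30 → Dec 1, 1706 (171 left).
Dec has 31 days: +31 → Jan 1, 1707 (140 left).
Jan has 31 days: +31 → Feb 1, 1707 (109 left).
Feb has 28 days: +28 → Mar 1, 1707 (81 left).
Mar has 31 days: +31 → Apr 1, 1707 (50 left).
Apr has 30 days: +30 → May 1, 1707 (20 left).
+20 → May 21, 1707.

May 21, 1707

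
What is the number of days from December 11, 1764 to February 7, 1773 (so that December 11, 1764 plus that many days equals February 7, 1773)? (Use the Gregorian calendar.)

Dec 11, 1764 → Dec 11, 1765: 365 days.
Dec 11, 1765 → Dec 11, 1766: 365 days.
Dec 11, 1766 → Dec 11, 1767: 365 days.
Dec 11, 1767 → Dec 11, 1768: 366 days (Feb 29, 1768 is in that span).
Dec 11, 1768 → Dec 11, 1769: 365 days.
Dec 11, 1769 → Dec 11, 1770: 365 days.
Dec 11, 1770 → Dec 11, 1771: 365 days.
Dec 11, 1771 → Dec 11, 1772: 366 days (Feb 29, 1772 is in that span).
Dec 11, 1772 → Jan 11, 1773: 31 days (December has 31).
Jan 11, 1773 → Feb 7, 1773: 27 days.
Total: 2980 days.

2980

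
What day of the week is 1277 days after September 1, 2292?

First find the weekday of Sep 1, 2292. Doomsday rule: the anchor day for the 2200s is Friday. For year 92: 92÷12 = 7 r 8, and 8÷4 = 2, so 7+8+2 = 17.
Friday + 17 ≡ Monday — that's 2292's doomsday.
In September the doomsday date is Sep 5.
Sep 1 is 4 days before Sep 5; 4 mod 7 = 4, so Monday − 4 = Thursday.
1277 mod 7 = 3, so 1277 days after a Thursday is Thursday + 3 = Sunday.

Sunday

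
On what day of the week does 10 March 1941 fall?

Monday

January 1, 1941 is a Wednesday.
Jan 1, 1941 → Feb 1, 1941: 31 days (January has 31).
Feb 1, 1941 → Mar 1, 1941: 28 days (February has 28).
Mar 1, 1941 → Mar 10, 1941: 9 days.
Total: 68 days.
68 mod 7 = 5, so Wednesday + 5 = Monday.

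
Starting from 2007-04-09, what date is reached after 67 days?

June 15, 2007

Apr has 30 days: +22 → May 1, 2007 (45 left).
May has 31 days: +31 → Jun 1, 2007 (14 left).
+14 → Jun 15, 2007.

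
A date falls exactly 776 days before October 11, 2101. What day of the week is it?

Oct 11, 2101 is a Tuesday.
776 mod 7 = 6, so 776 days before a Tuesday is Tuesday − 6 = Wednesday.

Wednesday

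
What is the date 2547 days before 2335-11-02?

−365 (one year) → Nov 2, 2334 (2182 left).
−365 (one year) → Nov 2, 2333 (1817 left).
−365 (one year) → Nov 2, 2332 (1452 left).
−366 (one year; includes Feb 29, 2332) → Nov 2, 2331 (1086 left).
−365 (one year) → Nov 2, 2330 (721 left).
−365 (one year) → Nov 2, 2329 (356 left).
−2 → Oct 31, 2329 (end of Oct, 31 days; 354 left).
−31 → Sep 30, 2329 (end of Sep, 30 days; 323 left).
−30 → Aug 31, 2329 (end of Aug, 31 days; 293 left).
−31 → Jul 31, 2329 (end of Jul, 31 days; 262 left).
−31 → Jun 30, 2329 (end of Jun, 30 days; 231 left).
−30 → May 31, 2329 (end of May, 31 days; 201 left).
−31 → Apr 30, 2329 (end of Apr, 30 days; 170 left).
−30 → Mar 31, 2329 (end of Mar, 31 days; 140 left).
−31 → Feb 28, 2329 (end of Feb, 28 days; 109 left).
−28 → Jan 31, 2329 (end of Jan, 31 days; 81 left).
−31 → Dec 31, 2328 (end of Dec, 31 days; 50 left).
−31 → Nov 30, 2328 (end of Nov, 30 days; 19 left).
−19 → Nov 11, 2328.

November 11, 2328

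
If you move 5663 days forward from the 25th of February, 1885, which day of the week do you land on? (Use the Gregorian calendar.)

Wednesday

Feb 25, 1885 is a Wednesday.
5663 mod 7 = 0, so 5663 days after a Wednesday is Wednesday + 0 = Wednesday.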